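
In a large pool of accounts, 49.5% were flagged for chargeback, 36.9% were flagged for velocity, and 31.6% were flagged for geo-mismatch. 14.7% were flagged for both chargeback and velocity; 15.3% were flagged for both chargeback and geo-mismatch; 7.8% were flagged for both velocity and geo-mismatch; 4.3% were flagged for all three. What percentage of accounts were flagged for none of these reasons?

By inclusion–exclusion:
P(at least one) = 49.5 + 36.9 + 31.6 − 14.7 − 15.3 − 7.8 + 4.3 = 84.5%
P(none) = 100% − 84.5% = 15.5%

15.5%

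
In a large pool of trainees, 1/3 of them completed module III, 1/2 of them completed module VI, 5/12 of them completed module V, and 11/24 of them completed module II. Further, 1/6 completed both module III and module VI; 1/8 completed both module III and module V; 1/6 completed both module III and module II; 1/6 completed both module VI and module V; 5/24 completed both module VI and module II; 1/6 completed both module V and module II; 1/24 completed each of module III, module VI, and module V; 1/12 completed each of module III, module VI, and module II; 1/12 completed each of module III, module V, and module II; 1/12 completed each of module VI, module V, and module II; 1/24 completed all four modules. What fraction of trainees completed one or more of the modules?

23/24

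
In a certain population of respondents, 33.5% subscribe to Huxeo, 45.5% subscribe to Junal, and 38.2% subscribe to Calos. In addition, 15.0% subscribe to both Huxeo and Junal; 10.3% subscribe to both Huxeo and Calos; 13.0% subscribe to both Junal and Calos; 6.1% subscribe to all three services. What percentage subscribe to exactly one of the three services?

58.9%

P(exactly one) = 33.5 + 45.5 + 38.2 − 2·15.0 − 2·10.3 − 2·13.0 + 3·6.1 = 58.9%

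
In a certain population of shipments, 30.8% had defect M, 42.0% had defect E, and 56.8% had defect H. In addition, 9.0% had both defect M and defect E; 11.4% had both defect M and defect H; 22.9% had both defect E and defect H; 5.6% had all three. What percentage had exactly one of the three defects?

P(exactly one) = 30.8 + 42.0 + 56.8 − 2·9.0 − 2·11.4 − 2·22.9 + 3·5.6 = 59.8%

59.8%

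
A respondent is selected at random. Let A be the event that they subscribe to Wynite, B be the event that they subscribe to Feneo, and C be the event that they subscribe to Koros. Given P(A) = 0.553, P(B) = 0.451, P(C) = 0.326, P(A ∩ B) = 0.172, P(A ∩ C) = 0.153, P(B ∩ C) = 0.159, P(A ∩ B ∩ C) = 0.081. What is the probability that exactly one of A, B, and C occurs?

P(exactly one) = 0.553 + 0.451 + 0.326 − 2·0.172 − 2·0.153 − 2·0.159 + 3·0.081 = 0.605

0.605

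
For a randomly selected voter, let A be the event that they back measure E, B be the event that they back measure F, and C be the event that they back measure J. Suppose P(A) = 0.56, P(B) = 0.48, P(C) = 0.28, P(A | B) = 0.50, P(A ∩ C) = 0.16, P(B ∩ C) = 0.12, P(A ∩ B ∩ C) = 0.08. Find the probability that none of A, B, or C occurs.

P(A ∩ B) = P(B)·P(A|B) = 0.48 × 0.50 = 0.24
By inclusion-exclusion,
P(A ∪ B ∪ C) = 0.56 + 0.48 + 0.28 − 0.24 − 0.16 − 0.12 + 0.08 = 0.88
P(none) = 1 − 0.88 = 0.12

0.12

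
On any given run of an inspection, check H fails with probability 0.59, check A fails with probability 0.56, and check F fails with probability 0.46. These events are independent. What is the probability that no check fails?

Independence gives P(none) = ∏(1 − pᵢ).
P(none) = (1 − 0.59) × (1 − 0.56) × (1 − 0.46) = 0.41 × 0.44 × 0.54 = 0.097416

0.097416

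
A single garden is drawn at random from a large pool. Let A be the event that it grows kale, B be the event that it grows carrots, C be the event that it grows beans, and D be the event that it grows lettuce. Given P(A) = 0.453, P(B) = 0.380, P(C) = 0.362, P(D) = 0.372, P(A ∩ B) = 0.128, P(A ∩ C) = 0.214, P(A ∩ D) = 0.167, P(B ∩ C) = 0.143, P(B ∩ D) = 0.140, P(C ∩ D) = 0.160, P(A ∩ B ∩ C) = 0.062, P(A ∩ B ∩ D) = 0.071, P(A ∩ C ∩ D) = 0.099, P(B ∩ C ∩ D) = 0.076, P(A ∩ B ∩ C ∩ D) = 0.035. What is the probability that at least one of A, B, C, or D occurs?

Inclusion–exclusion gives
P(A ∪ B ∪ C ∪ D) = 0.453 + 0.380 + 0.362 + 0.372 − 0.128 − 0.214 − 0.167 − 0.143 − 0.140 − 0.160 + 0.062 + 0.071 + 0.099 + 0.076 − 0.035 = 0.888

0.888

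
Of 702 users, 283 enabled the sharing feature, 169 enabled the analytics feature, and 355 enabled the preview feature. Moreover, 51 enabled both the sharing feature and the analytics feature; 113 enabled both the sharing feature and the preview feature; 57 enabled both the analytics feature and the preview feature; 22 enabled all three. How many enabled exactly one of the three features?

|exactly one| = 283 + 169 + 355 − 2·51 − 2·113 − 2·57 + 3·22 = 431

431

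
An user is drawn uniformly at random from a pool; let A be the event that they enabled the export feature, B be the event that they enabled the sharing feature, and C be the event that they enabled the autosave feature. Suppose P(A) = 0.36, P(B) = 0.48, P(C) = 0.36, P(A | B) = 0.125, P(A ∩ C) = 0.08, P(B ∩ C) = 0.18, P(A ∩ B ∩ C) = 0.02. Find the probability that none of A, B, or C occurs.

P(A ∩ B) = P(B)·P(A|B) = 0.48 × 0.125 = 0.06
Apply inclusion-exclusion:
P(A ∪ B ∪ C) = 0.36 + 0.48 + 0.36 − 0.06 − 0.08 − 0.18 + 0.02 = 0.90
P(none) = 1 − 0.90 = 0.10

0.10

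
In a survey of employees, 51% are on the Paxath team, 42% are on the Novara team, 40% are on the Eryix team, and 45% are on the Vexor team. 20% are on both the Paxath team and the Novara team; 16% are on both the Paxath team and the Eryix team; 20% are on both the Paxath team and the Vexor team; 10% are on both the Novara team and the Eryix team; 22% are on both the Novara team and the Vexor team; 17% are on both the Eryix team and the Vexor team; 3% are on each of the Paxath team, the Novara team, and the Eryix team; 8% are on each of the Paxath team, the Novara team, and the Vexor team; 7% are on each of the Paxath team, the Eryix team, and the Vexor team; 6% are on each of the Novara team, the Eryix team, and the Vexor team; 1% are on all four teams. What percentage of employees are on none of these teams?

4%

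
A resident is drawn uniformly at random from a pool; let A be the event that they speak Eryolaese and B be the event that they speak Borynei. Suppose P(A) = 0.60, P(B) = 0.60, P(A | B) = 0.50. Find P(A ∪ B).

P(A ∩ B) = P(B)·P(A|B) = 0.60 × 0.50 = 0.30
P(A ∪ B) = 0.60 + 0.60 − 0.30 = 0.90

0.90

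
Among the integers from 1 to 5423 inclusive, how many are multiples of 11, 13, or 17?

Using inclusion–exclusion:
493 + 417 + 319 − 37 − 29 − 24 + 2 = 1141

1141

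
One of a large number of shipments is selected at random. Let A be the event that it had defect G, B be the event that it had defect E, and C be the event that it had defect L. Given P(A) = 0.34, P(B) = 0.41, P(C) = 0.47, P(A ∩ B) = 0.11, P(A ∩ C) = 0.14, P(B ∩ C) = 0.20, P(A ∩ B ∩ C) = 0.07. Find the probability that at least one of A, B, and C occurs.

0.84

By inclusion–exclusion:
P(A ∪ B ∪ C) = 0.34 + 0.41 + 0.47 − 0.11 − 0.14 − 0.20 + 0.07 = 0.84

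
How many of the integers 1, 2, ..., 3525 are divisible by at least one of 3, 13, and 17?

1484

floor(3525/3) + floor(3525/13) + floor(3525/17) − floor(3525/39) − floor(3525/51) − floor(3525/221) + floor(3525/663) = 1175 + 271 + 207 − 90 − 69 − 15 + 5 = 1484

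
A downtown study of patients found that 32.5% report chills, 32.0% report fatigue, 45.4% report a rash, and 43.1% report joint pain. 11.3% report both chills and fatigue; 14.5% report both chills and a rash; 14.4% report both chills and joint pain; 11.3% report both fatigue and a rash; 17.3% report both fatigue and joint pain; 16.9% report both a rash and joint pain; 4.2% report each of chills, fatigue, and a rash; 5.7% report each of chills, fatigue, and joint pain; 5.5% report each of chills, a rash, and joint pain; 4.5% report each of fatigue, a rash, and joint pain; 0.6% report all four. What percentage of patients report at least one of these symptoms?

P(at least one) = 32.5 + 32.0 + 45.4 + 43.1 − 11.3 − 14.5 − 14.4 − 11.3 − 17.3 − 16.9 + 4.2 + 5.7 + 5.5 + 4.5 − 0.6 = 86.6%

86.6%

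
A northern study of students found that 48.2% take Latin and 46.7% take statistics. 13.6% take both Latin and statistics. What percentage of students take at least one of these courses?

81.3%

P(≥1) = 48.2 + 46.7 − 13.6 = 81.3%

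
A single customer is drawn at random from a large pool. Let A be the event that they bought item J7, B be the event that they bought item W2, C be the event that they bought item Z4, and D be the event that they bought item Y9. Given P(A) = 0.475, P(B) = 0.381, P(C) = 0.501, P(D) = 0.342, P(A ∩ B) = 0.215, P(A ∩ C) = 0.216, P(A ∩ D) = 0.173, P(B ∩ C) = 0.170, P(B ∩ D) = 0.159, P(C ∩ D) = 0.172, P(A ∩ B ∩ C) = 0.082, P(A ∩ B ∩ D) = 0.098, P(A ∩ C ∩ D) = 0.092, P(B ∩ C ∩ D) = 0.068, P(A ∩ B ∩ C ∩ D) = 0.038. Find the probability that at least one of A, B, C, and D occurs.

P(A ∪ B ∪ C ∪ D) = 0.475 + 0.381 + 0.501 + 0.342 − 0.215 − 0.216 − 0.173 − 0.170 − 0.159 − 0.172 + 0.082 + 0.098 + 0.092 + 0.068 − 0.038 = 0.896

0.896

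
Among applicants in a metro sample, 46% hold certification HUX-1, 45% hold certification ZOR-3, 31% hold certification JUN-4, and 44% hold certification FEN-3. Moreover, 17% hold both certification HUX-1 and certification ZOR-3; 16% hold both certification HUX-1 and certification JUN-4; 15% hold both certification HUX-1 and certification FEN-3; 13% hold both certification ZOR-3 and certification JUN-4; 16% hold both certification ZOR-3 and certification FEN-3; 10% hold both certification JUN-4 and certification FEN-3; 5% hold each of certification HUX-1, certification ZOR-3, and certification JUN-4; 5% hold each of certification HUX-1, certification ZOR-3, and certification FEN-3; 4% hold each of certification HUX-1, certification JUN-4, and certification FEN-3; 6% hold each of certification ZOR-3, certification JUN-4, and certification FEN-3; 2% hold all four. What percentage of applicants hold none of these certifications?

3%

P(union) = 46 + 45 + 31 + 44 − 17 − 16 − 15 − 13 − 16 − 10 + 5 + 5 + 4 + 6 − 2 = 97%
P(none) = 100% − 97% = 3%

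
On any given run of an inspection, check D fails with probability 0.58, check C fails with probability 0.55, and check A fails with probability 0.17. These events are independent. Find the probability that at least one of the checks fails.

Independence gives P(none) = ∏(1 − pᵢ).
P(none) = (1 − 0.58) × (1 − 0.55) × (1 − 0.17) = 0.42 × 0.45 × 0.83 = 0.15687
P(at least one) = 1 − 0.15687 = 0.84313

0.84313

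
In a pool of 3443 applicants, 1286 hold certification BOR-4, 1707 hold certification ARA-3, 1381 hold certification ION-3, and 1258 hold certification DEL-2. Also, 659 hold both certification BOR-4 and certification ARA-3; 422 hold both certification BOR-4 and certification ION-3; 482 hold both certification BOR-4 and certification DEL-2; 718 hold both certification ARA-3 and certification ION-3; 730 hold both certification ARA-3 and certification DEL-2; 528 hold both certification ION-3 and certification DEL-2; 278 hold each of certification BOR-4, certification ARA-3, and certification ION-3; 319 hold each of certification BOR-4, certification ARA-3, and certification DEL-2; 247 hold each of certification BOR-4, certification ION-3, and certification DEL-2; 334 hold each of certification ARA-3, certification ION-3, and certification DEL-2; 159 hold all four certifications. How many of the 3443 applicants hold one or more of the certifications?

3112

Apply inclusion-exclusion:
|union| = 1286 + 1707 + 1381 + 1258 − 659 − 422 − 482 − 718 − 730 − 528 + 278 + 319 + 247 + 334 − 159 = 3112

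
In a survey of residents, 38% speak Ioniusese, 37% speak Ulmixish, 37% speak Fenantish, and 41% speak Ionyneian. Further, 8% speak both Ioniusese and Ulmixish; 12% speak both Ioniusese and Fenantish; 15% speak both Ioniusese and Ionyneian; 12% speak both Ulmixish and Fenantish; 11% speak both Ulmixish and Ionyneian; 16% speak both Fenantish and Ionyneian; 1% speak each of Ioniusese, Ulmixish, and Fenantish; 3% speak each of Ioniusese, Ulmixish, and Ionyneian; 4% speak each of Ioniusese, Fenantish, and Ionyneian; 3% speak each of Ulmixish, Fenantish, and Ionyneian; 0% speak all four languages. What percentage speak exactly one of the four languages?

38%

P(exactly one) = 38 + 37 + 37 + 41 − 2·8 − 2·12 − 2·15 − 2·12 − 2·11 − 2·16 + 3·1 + 3·3 + 3·4 + 3·3 − 4·0 = 38%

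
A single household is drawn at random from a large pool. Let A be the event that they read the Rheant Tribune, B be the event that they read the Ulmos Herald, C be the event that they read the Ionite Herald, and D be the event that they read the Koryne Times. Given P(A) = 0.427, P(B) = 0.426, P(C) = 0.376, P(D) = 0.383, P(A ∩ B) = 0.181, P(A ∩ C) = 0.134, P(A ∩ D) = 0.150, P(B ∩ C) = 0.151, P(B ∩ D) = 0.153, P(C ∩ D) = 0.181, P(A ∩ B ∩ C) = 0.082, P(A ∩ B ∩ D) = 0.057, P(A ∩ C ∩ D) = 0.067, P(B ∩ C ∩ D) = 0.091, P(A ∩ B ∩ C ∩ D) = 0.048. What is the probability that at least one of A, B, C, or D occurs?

Using inclusion–exclusion:
P(A ∪ B ∪ C ∪ D) = 0.427 + 0.426 + 0.376 + 0.383 − 0.181 − 0.134 − 0.150 − 0.151 − 0.153 − 0.181 + 0.082 + 0.057 + 0.067 + 0.091 − 0.048 = 0.911

0.911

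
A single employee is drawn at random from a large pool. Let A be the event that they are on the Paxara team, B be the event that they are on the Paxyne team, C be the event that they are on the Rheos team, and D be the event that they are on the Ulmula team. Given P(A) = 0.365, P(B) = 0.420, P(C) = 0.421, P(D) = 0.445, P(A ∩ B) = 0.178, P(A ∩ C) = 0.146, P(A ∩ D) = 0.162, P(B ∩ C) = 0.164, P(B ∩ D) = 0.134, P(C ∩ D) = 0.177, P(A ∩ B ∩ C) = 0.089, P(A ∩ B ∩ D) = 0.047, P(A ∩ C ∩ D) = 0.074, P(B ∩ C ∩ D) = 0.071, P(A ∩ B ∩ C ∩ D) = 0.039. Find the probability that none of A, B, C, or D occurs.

P(A ∪ B ∪ C ∪ D) = 0.365 + 0.420 + 0.421 + 0.445 − 0.178 − 0.146 − 0.162 − 0.164 − 0.134 − 0.177 + 0.089 + 0.047 + 0.074 + 0.071 − 0.039 = 0.932
P(none) = 1 − 0.932 = 0.068

0.068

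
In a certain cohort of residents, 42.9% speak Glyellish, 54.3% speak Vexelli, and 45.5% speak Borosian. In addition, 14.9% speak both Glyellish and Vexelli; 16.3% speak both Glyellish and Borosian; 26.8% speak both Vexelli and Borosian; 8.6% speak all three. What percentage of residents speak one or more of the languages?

P(union) = 42.9 + 54.3 + 45.5 − 14.9 − 16.3 − 26.8 + 8.6 = 93.3%

93.3%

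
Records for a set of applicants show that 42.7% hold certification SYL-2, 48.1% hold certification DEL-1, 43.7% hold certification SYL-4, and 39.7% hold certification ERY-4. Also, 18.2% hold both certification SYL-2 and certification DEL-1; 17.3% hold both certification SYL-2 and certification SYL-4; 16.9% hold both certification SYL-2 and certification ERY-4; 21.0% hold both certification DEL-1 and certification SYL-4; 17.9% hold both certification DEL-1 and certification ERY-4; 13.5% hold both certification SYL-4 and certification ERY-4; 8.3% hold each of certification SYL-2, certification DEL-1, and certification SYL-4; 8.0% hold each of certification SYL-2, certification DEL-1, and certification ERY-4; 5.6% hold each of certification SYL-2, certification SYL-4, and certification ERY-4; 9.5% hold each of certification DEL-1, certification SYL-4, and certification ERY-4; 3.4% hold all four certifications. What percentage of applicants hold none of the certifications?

2.6%

P(≥1) = 42.7 + 48.1 + 43.7 + 39.7 − 18.2 − 17.3 − 16.9 − 21.0 − 17.9 − 13.5 + 8.3 + 8.0 + 5.6 + 9.5 − 3.4 = 97.4%
P(none) = 100% − 97.4% = 2.6%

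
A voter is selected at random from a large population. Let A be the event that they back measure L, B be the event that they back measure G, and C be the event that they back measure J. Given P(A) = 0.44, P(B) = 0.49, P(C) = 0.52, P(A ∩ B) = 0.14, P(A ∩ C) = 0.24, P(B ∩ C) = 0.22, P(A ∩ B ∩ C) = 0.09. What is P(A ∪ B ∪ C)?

0.94

By inclusion–exclusion:
P(A ∪ B ∪ C) = 0.44 + 0.49 + 0.52 − 0.14 − 0.24 − 0.22 + 0.09 = 0.94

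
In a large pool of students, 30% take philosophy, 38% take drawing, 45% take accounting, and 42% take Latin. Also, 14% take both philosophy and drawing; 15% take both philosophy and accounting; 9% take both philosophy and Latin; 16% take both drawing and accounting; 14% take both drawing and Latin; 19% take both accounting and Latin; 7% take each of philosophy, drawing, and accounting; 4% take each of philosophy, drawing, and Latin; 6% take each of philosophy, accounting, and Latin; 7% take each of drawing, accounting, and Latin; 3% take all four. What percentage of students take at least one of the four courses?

P(at least one) = 30 + 38 + 45 + 42 − 14 − 15 − 9 − 16 − 14 − 19 + 7 + 4 + 6 + 7 − 3 = 89%

89%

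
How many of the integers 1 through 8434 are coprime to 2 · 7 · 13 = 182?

floor(8434/2) + floor(8434/7) + floor(8434/13) − floor(8434/14) − floor(8434/26) − floor(8434/91) + floor(8434/182) = 4217 + 1204 + 648 − 602 − 324 − 92 + 46 = 5097
8434 − 5097 = 3337

3337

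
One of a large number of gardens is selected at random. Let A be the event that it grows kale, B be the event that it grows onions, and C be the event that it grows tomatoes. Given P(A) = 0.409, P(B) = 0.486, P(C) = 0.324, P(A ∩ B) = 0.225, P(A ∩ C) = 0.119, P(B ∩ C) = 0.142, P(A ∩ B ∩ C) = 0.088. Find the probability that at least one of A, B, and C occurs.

P(A ∪ B ∪ C) = 0.409 + 0.486 + 0.324 − 0.225 − 0.119 − 0.142 + 0.088 = 0.821

0.821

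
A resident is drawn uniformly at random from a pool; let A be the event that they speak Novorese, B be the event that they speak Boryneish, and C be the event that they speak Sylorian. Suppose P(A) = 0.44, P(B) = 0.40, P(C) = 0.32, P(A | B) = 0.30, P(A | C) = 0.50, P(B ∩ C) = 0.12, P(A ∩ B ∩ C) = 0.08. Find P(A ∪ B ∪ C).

P(A ∩ B) = P(B)·P(A|B) = 0.40 × 0.30 = 0.12
P(A ∩ C) = P(C)·P(A|C) = 0.32 × 0.50 = 0.16
By inclusion-exclusion,
P(A ∪ B ∪ C) = 0.44 + 0.40 + 0.32 − 0.12 − 0.16 − 0.12 + 0.08 = 0.84

0.84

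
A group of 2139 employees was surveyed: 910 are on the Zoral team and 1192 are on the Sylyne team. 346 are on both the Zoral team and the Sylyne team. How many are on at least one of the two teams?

|union| = 910 + 1192 − 346 = 1756

1756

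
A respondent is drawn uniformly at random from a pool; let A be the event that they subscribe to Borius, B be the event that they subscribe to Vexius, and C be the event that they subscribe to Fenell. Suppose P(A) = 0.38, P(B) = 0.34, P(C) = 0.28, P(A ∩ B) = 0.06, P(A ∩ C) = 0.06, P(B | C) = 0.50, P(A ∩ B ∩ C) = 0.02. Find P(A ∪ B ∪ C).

P(B ∩ C) = P(C)·P(B|C) = 0.28 × 0.50 = 0.14
Inclusion–exclusion gives
P(A ∪ B ∪ C) = 0.38 + 0.34 + 0.28 − 0.06 − 0.06 − 0.14 + 0.02 = 0.76

0.76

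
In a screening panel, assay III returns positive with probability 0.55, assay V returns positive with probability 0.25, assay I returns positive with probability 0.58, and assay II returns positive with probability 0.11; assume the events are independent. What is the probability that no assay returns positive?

P(none) = (1 − 0.55) × (1 − 0.25) × (1 − 0.58) × (1 − 0.11) = 0.45 × 0.75 × 0.42 × 0.89 = 0.1261575

0.1261575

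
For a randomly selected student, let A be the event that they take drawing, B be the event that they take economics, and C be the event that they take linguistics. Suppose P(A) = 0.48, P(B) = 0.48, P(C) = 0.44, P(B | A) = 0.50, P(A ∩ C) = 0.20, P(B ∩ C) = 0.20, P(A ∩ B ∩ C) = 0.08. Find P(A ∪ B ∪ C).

0.84

P(A ∩ B) = P(A)·P(B|A) = 0.48 × 0.50 = 0.24
P(A ∪ B ∪ C) = 0.48 + 0.48 + 0.44 − 0.24 − 0.20 − 0.20 + 0.08 = 0.84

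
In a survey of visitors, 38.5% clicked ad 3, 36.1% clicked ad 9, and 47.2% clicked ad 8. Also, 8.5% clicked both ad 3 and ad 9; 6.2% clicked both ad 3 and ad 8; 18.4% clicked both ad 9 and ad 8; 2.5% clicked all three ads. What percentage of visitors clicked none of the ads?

8.8%

P(≥1) = 38.5 + 36.1 + 47.2 − 8.5 − 6.2 − 18.4 + 2.5 = 91.2%
P(none) = 100% − 91.2% = 8.8%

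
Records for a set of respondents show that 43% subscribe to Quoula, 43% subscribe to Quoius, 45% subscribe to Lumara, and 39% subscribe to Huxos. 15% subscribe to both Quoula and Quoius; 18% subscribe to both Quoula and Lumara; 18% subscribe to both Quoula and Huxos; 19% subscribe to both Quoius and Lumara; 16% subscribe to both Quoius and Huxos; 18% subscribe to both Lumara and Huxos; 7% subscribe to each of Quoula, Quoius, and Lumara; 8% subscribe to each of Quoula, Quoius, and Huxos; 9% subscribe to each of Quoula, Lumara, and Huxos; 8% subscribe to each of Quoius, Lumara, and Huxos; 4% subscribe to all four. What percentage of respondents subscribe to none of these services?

6%

By inclusion–exclusion:
P(at least one) = 43 + 43 + 45 + 39 − 15 − 18 − 18 − 19 − 16 − 18 + 7 + 8 + 9 + 8 − 4 = 94%
P(none) = 100% − 94% = 6%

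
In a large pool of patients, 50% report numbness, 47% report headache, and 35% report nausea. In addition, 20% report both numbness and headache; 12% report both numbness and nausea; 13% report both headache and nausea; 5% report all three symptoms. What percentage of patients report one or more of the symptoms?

92%

By inclusion–exclusion:
P(at least one) = 50 + 47 + 35 − 20 − 12 − 13 + 5 = 92%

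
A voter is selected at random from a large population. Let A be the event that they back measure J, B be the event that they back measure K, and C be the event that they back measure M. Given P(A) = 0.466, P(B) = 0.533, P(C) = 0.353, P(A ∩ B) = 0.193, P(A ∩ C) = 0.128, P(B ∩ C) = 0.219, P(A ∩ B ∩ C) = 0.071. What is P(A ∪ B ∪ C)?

0.883

Inclusion–exclusion gives
P(A ∪ B ∪ C) = 0.466 + 0.533 + 0.353 − 0.193 − 0.128 − 0.219 + 0.071 = 0.883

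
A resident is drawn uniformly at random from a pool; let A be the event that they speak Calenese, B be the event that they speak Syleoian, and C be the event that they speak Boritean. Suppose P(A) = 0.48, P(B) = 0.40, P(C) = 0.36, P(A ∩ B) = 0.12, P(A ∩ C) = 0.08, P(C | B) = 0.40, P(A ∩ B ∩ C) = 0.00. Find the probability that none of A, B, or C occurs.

0.12

P(B ∩ C) = P(B)·P(C|B) = 0.40 × 0.40 = 0.16
By inclusion–exclusion:
P(A ∪ B ∪ C) = 0.48 + 0.40 + 0.36 − 0.12 − 0.08 − 0.16 + 0.00 = 0.88
P(none) = 1 − 0.88 = 0.12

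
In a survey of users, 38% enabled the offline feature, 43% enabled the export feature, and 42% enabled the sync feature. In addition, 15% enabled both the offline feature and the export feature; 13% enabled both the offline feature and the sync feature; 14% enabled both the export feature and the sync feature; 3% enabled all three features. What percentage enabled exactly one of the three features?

48%

Using the inclusion–exclusion count for exactly one event:
P(exactly one) = 38 + 43 + 42 − 2·15 − 2·13 − 2·14 + 3·3 = 48%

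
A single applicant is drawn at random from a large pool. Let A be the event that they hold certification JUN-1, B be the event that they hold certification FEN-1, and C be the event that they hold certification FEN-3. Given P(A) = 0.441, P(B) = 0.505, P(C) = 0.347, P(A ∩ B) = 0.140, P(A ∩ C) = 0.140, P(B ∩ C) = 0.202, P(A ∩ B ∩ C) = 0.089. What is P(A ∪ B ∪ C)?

0.900

Using inclusion–exclusion:
P(A ∪ B ∪ C) = 0.441 + 0.505 + 0.347 − 0.140 − 0.140 − 0.202 + 0.089 = 0.900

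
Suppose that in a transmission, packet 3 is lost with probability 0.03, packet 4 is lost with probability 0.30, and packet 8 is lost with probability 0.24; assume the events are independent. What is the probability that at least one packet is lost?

0.48396

P(none) = (1 − 0.03) × (1 − 0.30) × (1 − 0.24) = 0.97 × 0.70 × 0.76 = 0.51604
P(at least one) = 1 − 0.51604 = 0.48396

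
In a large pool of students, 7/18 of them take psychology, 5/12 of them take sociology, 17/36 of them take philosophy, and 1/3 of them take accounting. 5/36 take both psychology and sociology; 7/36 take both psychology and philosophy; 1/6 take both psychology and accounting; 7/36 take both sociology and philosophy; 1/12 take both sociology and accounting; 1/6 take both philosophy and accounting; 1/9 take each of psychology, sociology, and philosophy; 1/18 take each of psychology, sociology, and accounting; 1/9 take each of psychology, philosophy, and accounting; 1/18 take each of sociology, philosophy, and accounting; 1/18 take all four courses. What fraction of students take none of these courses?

P(union) = 7/18 + 5/12 + 17/36 + 1/3 − 5/36 − 7/36 − 1/6 − 7/36 − 1/12 − 1/6 + 1/9 + 1/18 + 1/9 + 1/18 − 1/18 = 17/18
P(none) = 1 − 17/18 = 1/18

1/18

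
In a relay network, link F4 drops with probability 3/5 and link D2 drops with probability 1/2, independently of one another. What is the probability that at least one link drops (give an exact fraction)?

4/5

P(none) = (1 − 3/5) × (1 − 1/2) = 2/5 × 1/2 = 1/5
P(at least one) = 1 − 1/5 = 4/5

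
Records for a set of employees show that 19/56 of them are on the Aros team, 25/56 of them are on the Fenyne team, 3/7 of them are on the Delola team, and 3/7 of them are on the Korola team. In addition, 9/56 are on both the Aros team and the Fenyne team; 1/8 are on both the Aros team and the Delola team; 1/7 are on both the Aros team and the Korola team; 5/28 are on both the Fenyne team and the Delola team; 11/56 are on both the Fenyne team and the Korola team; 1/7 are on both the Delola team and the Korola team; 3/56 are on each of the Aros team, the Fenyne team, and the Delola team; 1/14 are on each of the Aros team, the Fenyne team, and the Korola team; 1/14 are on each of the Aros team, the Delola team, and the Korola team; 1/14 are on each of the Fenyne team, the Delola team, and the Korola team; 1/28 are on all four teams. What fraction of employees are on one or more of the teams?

13/14

By inclusion–exclusion:
P(at least one) = 19/56 + 25/56 + 3/7 + 3/7 − 9/56 − 1/8 − 1/7 − 5/28 − 11/56 − 1/7 + 3/56 + 1/14 + 1/14 + 1/14 − 1/28 = 13/14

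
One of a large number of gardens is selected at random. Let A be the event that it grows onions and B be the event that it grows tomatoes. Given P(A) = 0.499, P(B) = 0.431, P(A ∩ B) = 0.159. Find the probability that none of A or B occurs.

0.229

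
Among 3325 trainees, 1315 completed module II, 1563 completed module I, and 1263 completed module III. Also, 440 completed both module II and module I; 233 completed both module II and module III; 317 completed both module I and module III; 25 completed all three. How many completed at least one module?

By inclusion–exclusion:
|union| = 1315 + 1563 + 1263 − 440 − 233 − 317 + 25 = 3176

3176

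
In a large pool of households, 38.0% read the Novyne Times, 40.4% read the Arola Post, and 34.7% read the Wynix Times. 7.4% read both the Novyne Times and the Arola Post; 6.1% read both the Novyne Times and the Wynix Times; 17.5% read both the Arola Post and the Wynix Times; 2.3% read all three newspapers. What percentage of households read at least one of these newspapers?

84.4%

By inclusion–exclusion:
P(≥1) = 38.0 + 40.4 + 34.7 − 7.4 − 6.1 − 17.5 + 2.3 = 84.4%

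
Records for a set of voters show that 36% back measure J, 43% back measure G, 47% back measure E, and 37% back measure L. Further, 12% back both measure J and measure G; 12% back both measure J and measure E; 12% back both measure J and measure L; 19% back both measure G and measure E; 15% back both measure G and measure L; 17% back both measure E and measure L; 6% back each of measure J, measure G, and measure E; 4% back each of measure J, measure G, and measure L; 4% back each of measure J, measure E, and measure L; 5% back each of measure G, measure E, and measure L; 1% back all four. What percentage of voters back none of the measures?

6%

Inclusion–exclusion gives
P(≥1) = 36 + 43 + 47 + 37 − 12 − 12 − 12 − 19 − 15 − 17 + 6 + 4 + 4 + 5 − 1 = 94%
P(none) = 100% − 94% = 6%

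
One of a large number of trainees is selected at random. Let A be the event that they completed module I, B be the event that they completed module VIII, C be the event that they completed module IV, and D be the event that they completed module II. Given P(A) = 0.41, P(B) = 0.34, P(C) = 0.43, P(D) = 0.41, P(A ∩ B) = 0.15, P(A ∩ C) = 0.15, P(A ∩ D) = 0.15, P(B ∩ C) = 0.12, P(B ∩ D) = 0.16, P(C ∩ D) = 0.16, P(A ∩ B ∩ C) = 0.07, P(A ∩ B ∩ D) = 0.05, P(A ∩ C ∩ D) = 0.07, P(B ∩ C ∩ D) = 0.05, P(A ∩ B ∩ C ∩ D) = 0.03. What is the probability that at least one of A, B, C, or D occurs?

By inclusion–exclusion:
P(A ∪ B ∪ C ∪ D) = 0.41 + 0.34 + 0.43 + 0.41 − 0.15 − 0.15 − 0.15 − 0.12 − 0.16 − 0.16 + 0.07 + 0.05 + 0.07 + 0.05 − 0.03 = 0.91

0.91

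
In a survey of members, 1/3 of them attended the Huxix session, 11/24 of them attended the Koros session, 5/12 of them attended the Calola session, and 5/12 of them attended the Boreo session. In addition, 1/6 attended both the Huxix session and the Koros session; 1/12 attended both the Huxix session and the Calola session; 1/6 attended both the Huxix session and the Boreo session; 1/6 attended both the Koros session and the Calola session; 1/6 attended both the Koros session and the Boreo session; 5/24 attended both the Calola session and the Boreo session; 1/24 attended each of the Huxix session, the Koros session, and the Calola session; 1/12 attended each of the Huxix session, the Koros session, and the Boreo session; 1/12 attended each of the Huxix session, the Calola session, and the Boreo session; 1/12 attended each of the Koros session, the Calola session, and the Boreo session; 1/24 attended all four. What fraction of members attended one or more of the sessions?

P(union) = 1/3 + 11/24 + 5/12 + 5/12 − 1/6 − 1/12 − 1/6 − 1/6 − 1/6 − 5/24 + 1/24 + 1/12 + 1/12 + 1/12 − 1/24 = 11/12

11/12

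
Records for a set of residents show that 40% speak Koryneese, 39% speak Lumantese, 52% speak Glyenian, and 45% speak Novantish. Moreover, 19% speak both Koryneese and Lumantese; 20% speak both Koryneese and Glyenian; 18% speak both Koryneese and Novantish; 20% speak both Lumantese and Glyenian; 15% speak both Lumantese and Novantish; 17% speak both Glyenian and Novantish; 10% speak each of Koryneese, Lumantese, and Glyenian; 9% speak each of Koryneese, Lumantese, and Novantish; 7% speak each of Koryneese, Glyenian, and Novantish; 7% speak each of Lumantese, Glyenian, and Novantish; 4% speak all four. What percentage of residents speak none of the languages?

4%

Using inclusion–exclusion:
P(≥1) = 40 + 39 + 52 + 45 − 19 − 20 − 18 − 20 − 15 − 17 + 10 + 9 + 7 + 7 − 4 = 96%
P(none) = 100% − 96% = 4%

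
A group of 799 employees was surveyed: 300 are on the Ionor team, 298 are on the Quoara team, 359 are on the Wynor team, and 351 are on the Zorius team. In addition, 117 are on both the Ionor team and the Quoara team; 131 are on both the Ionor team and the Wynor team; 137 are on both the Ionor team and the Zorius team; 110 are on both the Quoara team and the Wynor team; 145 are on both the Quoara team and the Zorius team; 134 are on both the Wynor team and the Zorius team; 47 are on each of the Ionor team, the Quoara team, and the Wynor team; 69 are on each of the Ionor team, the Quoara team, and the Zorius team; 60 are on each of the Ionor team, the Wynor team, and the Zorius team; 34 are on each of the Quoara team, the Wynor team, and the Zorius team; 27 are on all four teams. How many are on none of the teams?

82

|union| = 300 + 298 + 359 + 351 − 117 − 131 − 137 − 110 − 145 − 134 + 47 + 69 + 60 + 34 − 27 = 717
None: 799 − 717 = 82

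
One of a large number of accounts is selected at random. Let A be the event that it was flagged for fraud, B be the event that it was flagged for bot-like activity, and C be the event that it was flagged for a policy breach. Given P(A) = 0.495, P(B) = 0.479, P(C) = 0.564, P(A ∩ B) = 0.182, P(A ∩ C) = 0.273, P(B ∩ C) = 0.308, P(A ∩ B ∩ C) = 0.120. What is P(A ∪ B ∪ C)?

P(A ∪ B ∪ C) = 0.495 + 0.479 + 0.564 − 0.182 − 0.273 − 0.308 + 0.120 = 0.895

0.895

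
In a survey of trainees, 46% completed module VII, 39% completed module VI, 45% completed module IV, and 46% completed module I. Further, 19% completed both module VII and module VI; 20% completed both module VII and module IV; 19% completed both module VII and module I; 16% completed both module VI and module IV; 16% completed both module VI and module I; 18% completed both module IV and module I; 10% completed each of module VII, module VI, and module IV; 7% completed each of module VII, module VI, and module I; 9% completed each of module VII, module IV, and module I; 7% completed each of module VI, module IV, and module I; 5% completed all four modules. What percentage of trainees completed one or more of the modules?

P(≥1) = 46 + 39 + 45 + 46 − 19 − 20 − 19 − 16 − 16 − 18 + 10 + 7 + 9 + 7 − 5 = 96%

96%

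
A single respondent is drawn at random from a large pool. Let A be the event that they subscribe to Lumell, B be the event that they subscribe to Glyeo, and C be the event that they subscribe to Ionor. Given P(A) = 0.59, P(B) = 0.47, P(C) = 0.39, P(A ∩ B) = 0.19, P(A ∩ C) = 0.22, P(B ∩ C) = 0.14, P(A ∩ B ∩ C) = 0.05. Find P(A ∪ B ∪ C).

P(A ∪ B ∪ C) = 0.59 + 0.47 + 0.39 − 0.19 − 0.22 − 0.14 + 0.05 = 0.95

0.95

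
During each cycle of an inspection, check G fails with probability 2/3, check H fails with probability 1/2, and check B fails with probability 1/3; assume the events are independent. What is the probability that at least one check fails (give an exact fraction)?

8/9

Independence gives P(none) = ∏(1 − pᵢ).
P(none) = (1 − 2/3) × (1 − 1/2) × (1 − 1/3) = 1/3 × 1/2 × 2/3 = 1/9
P(at least one) = 1 − 1/9 = 8/9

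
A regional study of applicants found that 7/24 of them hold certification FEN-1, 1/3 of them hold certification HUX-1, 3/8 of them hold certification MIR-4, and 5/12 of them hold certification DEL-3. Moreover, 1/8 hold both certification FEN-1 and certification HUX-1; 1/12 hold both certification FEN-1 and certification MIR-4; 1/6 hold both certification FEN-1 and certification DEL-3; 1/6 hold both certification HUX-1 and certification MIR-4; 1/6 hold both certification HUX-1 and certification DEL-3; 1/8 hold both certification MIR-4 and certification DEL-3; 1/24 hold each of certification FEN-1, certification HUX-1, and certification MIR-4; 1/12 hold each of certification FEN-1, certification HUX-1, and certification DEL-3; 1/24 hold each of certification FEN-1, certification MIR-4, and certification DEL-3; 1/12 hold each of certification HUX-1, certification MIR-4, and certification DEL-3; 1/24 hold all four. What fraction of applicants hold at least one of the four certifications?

By inclusion-exclusion,
P(≥1) = 7/24 + 1/3 + 3/8 + 5/12 − 1/8 − 1/12 − 1/6 − 1/6 − 1/6 − 1/8 + 1/24 + 1/12 + 1/24 + 1/12 − 1/24 = 19/24

19/24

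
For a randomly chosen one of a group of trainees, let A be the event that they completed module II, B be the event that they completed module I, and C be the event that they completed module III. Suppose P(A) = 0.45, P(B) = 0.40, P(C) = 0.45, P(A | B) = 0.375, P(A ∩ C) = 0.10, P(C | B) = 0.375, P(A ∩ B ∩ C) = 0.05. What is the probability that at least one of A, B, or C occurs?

0.95

P(A ∩ B) = P(B)·P(A|B) = 0.40 × 0.375 = 0.15
P(B ∩ C) = P(B)·P(C|B) = 0.40 × 0.375 = 0.15
P(A ∪ B ∪ C) = 0.45 + 0.40 + 0.45 − 0.15 − 0.10 − 0.15 + 0.05 = 0.95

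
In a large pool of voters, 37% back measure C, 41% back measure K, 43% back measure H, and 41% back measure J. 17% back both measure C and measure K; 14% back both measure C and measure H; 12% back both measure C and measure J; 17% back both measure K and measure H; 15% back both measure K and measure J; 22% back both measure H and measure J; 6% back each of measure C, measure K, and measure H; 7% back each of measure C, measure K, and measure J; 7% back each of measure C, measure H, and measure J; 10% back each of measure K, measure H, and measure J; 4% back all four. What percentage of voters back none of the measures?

P(≥1) = 37 + 41 + 43 + 41 − 17 − 14 − 12 − 17 − 15 − 22 + 6 + 7 + 7 + 10 − 4 = 91%
P(none) = 100% − 91% = 9%

9%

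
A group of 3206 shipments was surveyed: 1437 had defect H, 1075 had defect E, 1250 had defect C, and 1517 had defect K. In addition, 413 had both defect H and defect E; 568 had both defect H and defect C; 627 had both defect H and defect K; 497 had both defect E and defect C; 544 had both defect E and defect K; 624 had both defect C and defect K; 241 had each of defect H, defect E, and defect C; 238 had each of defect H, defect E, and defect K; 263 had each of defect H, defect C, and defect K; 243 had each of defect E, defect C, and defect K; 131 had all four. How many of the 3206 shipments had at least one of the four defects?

2860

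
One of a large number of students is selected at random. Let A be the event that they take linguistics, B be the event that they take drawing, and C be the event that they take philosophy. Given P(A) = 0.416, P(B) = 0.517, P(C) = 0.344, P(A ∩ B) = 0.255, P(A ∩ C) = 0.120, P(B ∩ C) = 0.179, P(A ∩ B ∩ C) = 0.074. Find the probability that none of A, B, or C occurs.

0.203

Inclusion–exclusion gives
P(A ∪ B ∪ C) = 0.416 + 0.517 + 0.344 − 0.255 − 0.120 − 0.179 + 0.074 = 0.797
P(none) = 1 − 0.797 = 0.203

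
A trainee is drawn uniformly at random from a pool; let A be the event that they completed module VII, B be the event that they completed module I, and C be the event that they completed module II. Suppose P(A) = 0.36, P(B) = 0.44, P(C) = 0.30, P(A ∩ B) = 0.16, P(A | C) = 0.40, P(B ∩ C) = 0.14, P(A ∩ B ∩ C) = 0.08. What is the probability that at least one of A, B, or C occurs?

0.76

P(A ∩ C) = P(C)·P(A|C) = 0.30 × 0.40 = 0.12
P(A ∪ B ∪ C) = 0.36 + 0.44 + 0.30 − 0.16 − 0.12 − 0.14 + 0.08 = 0.76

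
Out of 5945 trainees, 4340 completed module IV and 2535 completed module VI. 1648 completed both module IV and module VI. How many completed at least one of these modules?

Using inclusion–exclusion:
N(≥1) = 4340 + 2535 − 1648 = 5227

5227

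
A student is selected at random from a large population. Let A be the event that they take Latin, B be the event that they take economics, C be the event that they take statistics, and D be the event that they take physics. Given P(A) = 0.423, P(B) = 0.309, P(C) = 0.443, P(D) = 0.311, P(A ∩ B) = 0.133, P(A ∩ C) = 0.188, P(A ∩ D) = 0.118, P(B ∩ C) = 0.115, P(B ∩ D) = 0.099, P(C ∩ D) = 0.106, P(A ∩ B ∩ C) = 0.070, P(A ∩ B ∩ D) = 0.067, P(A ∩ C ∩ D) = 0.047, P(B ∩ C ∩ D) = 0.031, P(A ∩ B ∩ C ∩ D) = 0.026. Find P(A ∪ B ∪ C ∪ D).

P(A ∪ B ∪ C ∪ D) = 0.423 + 0.309 + 0.443 + 0.311 − 0.133 − 0.188 − 0.118 − 0.115 − 0.099 − 0.106 + 0.070 + 0.067 + 0.047 + 0.031 − 0.026 = 0.916

0.916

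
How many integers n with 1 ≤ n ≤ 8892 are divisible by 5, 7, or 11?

1778 + 1270 + 808 − 254 − 161 − 115 + 23 = 3349

3349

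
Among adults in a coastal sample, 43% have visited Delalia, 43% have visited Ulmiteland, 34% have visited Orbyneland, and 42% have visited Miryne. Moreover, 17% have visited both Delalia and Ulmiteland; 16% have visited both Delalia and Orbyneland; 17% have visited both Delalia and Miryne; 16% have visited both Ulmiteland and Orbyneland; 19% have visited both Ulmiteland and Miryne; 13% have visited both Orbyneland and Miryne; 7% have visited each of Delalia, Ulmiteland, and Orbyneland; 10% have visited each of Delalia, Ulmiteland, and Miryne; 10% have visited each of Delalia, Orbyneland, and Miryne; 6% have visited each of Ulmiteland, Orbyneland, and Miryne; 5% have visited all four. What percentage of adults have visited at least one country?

P(≥1) = 43 + 43 + 34 + 42 − 17 − 16 − 17 − 16 − 19 − 13 + 7 + 10 + 10 + 6 − 5 = 92%

92%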